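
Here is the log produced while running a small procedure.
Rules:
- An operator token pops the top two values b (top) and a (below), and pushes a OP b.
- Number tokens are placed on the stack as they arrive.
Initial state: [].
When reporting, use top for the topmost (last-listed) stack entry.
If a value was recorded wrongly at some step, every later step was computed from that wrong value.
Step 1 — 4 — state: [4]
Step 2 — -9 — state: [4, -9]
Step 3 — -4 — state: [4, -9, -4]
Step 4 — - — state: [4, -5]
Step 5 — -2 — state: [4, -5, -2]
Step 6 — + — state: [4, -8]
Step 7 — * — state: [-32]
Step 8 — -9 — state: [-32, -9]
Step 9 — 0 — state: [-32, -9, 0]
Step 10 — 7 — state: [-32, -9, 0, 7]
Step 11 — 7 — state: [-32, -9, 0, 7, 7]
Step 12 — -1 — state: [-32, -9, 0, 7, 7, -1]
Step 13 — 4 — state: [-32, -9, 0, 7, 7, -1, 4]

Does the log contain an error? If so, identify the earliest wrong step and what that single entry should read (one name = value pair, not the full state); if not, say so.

step 6, top = -7

1. push 4: top = 4 (same as recorded)
2. push -9: top = -9 (checks out)
3. push -4: top = -4 (consistent with the log)
4. -9 - -4 = -5 (consistent with the log)
5. push -2: top = -2 (no discrepancy)
6. -5 + -2 = -7 (the log disagrees here)
That makes step 6 the first incorrect line — top = -7 is what it should show.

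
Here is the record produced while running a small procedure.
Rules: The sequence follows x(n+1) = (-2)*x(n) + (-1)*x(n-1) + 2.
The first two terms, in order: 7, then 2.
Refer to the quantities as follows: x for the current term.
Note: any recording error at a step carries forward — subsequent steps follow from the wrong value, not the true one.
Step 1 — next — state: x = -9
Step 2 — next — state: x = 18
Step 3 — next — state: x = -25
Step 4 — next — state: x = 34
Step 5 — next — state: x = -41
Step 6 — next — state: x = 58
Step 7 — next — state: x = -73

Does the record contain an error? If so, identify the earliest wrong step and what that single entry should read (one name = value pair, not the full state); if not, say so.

Recomputing the run from the initial state:
step 1: x = -9
step 2: x = 18
step 3: x = -25
step 4: x = 34
step 5: x = -41
step 6: x = 50
step 7: x = -57
The first disagreement with the record is at step 6, where the value should be x = 50.

step 6, x = 50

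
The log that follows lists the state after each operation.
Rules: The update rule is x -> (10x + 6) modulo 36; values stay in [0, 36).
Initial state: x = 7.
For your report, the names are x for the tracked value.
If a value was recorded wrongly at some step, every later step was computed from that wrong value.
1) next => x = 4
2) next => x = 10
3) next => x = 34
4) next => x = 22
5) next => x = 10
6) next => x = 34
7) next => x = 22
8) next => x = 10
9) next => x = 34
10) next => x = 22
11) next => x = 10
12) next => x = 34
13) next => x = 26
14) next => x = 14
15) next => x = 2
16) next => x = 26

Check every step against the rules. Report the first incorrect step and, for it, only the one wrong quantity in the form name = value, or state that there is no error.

Step 1: x = (10*7 + 6) mod 36 = 4 — confirmed correct.
Step 2: x = (10*4 + 6) mod 36 = 10 — verified.
Step 3: x = (10*10 + 6) mod 36 = 34 — verified.
Step 4: x = (10*34 + 6) mod 36 = 22 — exactly as logged.
Step 5: x = (10*22 + 6) mod 36 = 10 — no discrepancy.
Step 6: x = (10*10 + 6) mod 36 = 34 — same as recorded.
Step 7: x = (10*34 + 6) mod 36 = 22 — confirmed correct.
Step 8: x = (10*22 + 6) mod 36 = 10 — no discrepancy.
Step 9: x = (10*10 + 6) mod 36 = 34 — in agreement.
Step 10: x = (10*34 + 6) mod 36 = 22 — agrees with the log.
Step 11: x = (10*22 + 6) mod 36 = 10 — verified.
Step 12: x = (10*10 + 6) mod 36 = 34 — confirmed correct.
Step 13: x = (10*34 + 6) mod 36 = 22 — the entry is off here.
First incorrect step: 13; the correct value is x = 22.

step 13, x = 22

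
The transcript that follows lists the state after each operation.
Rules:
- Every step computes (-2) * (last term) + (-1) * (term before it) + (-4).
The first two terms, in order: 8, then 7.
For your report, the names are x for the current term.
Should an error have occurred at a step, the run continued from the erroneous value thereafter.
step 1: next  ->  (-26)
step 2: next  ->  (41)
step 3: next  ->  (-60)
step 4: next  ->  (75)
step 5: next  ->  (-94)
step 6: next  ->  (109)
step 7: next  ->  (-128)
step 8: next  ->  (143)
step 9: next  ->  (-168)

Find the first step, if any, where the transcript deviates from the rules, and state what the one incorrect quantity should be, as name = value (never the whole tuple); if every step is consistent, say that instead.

step 9, x = -162

Step 1: x = -2*(7) + (-1)*(8) + (-4) = -26 — matches.
Step 2: x = -2*(-26) + (-1)*(7) + (-4) = 41 — consistent with the transcript.
Step 3: x = -2*(41) + (-1)*(-26) + (-4) = -60 — same as recorded.
Step 4: x = -2*(-60) + (-1)*(41) + (-4) = 75 — consistent with the transcript.
Step 5: x = -2*(75) + (-1)*(-60) + (-4) = -94 — consistent with the transcript.
Step 6: x = -2*(-94) + (-1)*(75) + (-4) = 109 — no discrepancy.
Step 7: x = -2*(109) + (-1)*(-94) + (-4) = -128 — verified.
Step 8: x = -2*(-128) + (-1)*(109) + (-4) = 143 — confirmed correct.
Step 9: x = -2*(143) + (-1)*(-128) + (-4) = -162 — not what was recorded.
So the first discrepancy is step 9, where the right value is x = -162.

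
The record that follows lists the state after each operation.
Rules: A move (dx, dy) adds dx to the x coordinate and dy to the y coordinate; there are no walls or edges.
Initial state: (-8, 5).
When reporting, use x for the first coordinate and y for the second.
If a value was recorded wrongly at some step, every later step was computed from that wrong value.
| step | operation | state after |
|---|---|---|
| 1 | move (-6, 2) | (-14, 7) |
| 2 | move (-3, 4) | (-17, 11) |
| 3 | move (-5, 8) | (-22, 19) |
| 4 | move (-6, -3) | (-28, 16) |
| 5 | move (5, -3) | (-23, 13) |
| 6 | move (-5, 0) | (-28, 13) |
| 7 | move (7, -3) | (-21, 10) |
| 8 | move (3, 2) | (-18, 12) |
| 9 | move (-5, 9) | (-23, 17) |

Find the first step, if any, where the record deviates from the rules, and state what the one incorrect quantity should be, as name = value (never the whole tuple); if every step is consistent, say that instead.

Recomputing the run from the initial state:
step 1: x = -14, y = 7
step 2: x = -17, y = 11
step 3: x = -22, y = 19
step 4: x = -28, y = 16
step 5: x = -23, y = 13
step 6: x = -28, y = 13
step 7: x = -21, y = 10
step 8: x = -18, y = 12
step 9: x = -23, y = 21
The first disagreement with the record is at step 9, where the value should be y = 21.

step 9, y = 21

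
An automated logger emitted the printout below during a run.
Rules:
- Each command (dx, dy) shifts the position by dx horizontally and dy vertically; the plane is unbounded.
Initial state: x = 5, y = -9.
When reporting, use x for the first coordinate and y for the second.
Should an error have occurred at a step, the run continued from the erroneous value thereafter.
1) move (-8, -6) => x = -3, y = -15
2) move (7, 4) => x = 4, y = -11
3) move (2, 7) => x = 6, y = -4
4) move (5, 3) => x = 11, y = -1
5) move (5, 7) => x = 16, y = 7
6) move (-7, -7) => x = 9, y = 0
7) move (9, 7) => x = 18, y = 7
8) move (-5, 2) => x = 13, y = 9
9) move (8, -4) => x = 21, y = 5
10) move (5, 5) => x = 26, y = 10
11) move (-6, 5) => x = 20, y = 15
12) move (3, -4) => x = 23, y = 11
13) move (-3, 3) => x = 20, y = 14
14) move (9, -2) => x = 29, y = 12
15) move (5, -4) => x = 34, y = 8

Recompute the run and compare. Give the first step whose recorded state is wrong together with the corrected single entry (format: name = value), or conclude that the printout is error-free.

step 5, y = 6

Recomputing the run from the initial state:
step 1: x = -3, y = -15
step 2: x = 4, y = -11
step 3: x = 6, y = -4
step 4: x = 11, y = -1
step 5: x = 16, y = 6
step 6: x = 9, y = -1
step 7: x = 18, y = 6
step 8: x = 13, y = 8
step 9: x = 21, y = 4
step 10: x = 26, y = 9
step 11: x = 20, y = 14
step 12: x = 23, y = 10
step 13: x = 20, y = 13
step 14: x = 29, y = 11
step 15: x = 34, y = 7
The first disagreement with the printout is at step 5, where the value should be y = 6.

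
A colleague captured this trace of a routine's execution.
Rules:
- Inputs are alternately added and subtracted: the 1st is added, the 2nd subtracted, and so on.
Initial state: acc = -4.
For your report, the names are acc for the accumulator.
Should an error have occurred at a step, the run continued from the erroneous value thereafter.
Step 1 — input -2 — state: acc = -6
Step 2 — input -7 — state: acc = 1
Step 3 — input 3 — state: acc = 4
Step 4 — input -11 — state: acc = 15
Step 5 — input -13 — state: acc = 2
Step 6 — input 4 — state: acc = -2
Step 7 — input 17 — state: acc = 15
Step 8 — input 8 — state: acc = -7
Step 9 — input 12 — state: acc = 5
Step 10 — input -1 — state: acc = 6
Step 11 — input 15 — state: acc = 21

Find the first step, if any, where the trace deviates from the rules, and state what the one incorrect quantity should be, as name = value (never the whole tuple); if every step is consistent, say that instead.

step 1: acc = -4 + -2 = -6 -> in agreement
step 2: acc = -6 - -7 = 1 -> exactly as logged
step 3: acc = 1 + 3 = 4 -> same as recorded
step 4: acc = 4 - -11 = 15 -> no discrepancy
step 5: acc = 15 + -13 = 2 -> checks out
step 6: acc = 2 - 4 = -2 -> matches
step 7: acc = -2 + 17 = 15 -> exactly as logged
step 8: acc = 15 - 8 = 7 -> the trace disagrees here
Conclusion: step 8 carries the first error; the entry should be acc = 7.

step 8, acc = 7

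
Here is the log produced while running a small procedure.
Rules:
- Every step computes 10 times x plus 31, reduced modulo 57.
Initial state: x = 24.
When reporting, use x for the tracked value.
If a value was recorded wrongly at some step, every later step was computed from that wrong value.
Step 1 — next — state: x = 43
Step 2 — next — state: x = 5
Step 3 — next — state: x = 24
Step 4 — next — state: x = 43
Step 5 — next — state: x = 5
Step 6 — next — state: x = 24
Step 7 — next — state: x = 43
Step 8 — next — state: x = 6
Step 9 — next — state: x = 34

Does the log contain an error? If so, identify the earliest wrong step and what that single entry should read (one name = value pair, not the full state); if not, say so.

step 8, x = 5

Step 1: x = (10*24 + 31) mod 57 = 43 — verified.
Step 2: x = (10*43 + 31) mod 57 = 5 — checks out.
Step 3: x = (10*5 + 31) mod 57 = 24 — verified.
Step 4: x = (10*24 + 31) mod 57 = 43 — verified.
Step 5: x = (10*43 + 31) mod 57 = 5 — same as recorded.
Step 6: x = (10*5 + 31) mod 57 = 24 — confirmed correct.
Step 7: x = (10*24 + 31) mod 57 = 43 — in agreement.
Step 8: x = (10*43 + 31) mod 57 = 5 — not what was recorded.
First deviation found at step 8; the corrected entry is x = 5.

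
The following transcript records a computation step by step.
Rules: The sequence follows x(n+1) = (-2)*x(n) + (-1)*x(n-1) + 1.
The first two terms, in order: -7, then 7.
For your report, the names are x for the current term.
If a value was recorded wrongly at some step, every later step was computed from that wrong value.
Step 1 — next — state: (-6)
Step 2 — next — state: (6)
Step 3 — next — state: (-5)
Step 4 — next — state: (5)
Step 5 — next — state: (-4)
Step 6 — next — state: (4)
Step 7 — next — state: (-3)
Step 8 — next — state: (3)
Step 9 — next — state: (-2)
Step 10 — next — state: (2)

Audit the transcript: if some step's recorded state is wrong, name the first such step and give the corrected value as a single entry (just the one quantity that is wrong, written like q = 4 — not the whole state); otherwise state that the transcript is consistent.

Step 1: x = -2*(7) + (-1)*(-7) + (1) = -6 — confirmed correct.
Step 2: x = -2*(-6) + (-1)*(7) + (1) = 6 — exactly as logged.
Step 3: x = -2*(6) + (-1)*(-6) + (1) = -5 — in agreement.
Step 4: x = -2*(-5) + (-1)*(6) + (1) = 5 — agrees with the transcript.
Step 5: x = -2*(5) + (-1)*(-5) + (1) = -4 — agrees with the transcript.
Step 6: x = -2*(-4) + (-1)*(5) + (1) = 4 — exactly as logged.
Step 7: x = -2*(4) + (-1)*(-4) + (1) = -3 — exactly as logged.
Step 8: x = -2*(-3) + (-1)*(4) + (1) = 3 — no discrepancy.
Step 9: x = -2*(3) + (-1)*(-3) + (1) = -2 — in agreement.
Step 10: x = -2*(-2) + (-1)*(3) + (1) = 2 — same as recorded.
All entries verified; no error found.

no error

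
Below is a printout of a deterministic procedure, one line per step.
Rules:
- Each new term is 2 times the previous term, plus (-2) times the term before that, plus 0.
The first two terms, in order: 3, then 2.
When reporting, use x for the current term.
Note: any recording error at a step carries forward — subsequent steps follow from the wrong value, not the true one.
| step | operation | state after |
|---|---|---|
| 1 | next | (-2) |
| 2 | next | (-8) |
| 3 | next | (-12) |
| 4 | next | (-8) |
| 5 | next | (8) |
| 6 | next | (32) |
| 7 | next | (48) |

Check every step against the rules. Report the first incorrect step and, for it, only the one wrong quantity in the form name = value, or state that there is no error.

Recomputing the run from the initial state:
step 1: x = -2
step 2: x = -8
step 3: x = -12
step 4: x = -8
step 5: x = 8
step 6: x = 32
step 7: x = 48
This matches the printout at every step.

no error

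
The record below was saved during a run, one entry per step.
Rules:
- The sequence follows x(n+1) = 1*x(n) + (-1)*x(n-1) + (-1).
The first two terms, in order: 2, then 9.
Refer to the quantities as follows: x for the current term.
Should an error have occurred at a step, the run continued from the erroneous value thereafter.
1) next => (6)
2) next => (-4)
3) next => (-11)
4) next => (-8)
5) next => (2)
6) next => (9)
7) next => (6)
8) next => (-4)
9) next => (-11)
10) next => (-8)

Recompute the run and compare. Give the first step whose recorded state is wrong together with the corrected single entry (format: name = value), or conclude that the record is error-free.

Recomputing the run from the initial state:
step 1: x = 6
step 2: x = -4
step 3: x = -11
step 4: x = -8
step 5: x = 2
step 6: x = 9
step 7: x = 6
step 8: x = -4
step 9: x = -11
step 10: x = -8
This matches the record at every step.

no error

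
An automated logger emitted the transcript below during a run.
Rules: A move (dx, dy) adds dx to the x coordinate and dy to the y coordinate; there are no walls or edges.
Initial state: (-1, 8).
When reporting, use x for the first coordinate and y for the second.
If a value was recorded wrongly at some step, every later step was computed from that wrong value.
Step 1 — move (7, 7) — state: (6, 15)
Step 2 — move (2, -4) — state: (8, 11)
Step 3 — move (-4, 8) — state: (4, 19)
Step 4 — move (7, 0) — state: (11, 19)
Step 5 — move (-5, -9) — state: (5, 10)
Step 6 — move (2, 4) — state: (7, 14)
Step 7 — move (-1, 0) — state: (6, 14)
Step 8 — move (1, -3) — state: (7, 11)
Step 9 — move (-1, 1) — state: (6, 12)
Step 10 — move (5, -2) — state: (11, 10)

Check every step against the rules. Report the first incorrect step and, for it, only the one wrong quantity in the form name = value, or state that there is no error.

1. x = -1 + (7) = 6, y = 8 + (7) = 15 (same as recorded)
2. x = 6 + (2) = 8, y = 15 + (-4) = 11 (consistent with the transcript)
3. x = 8 + (-4) = 4, y = 11 + (8) = 19 (confirmed correct)
4. x = 4 + (7) = 11, y = 19 + (0) = 19 (agrees with the transcript)
5. x = 11 + (-5) = 6, y = 19 + (-9) = 10 (not what was recorded)
Step 5 is the first one off; corrected, x = 6.

step 5, x = 6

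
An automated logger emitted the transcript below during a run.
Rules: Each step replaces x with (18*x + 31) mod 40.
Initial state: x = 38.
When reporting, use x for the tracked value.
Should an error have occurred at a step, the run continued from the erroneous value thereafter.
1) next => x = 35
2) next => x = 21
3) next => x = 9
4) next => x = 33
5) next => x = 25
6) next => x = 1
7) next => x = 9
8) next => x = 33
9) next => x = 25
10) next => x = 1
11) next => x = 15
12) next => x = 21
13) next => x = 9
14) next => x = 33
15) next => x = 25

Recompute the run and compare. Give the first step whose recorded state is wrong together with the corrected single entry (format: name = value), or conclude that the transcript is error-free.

step 11, x = 9

Recomputing the run from the initial state:
step 1: x = 35
step 2: x = 21
step 3: x = 9
step 4: x = 33
step 5: x = 25
step 6: x = 1
step 7: x = 9
step 8: x = 33
step 9: x = 25
step 10: x = 1
step 11: x = 9
step 12: x = 33
step 13: x = 25
step 14: x = 1
step 15: x = 9
The first disagreement with the transcript is at step 11, where the value should be x = 9.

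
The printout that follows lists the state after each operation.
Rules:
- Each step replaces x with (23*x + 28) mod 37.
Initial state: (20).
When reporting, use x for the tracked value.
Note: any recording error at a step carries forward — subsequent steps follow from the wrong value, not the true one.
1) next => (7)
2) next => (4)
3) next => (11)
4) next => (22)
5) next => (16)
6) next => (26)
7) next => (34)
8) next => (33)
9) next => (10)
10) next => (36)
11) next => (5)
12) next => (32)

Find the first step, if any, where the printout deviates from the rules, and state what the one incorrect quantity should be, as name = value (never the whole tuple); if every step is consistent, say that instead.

Recomputing the run from the initial state:
step 1: x = 7
step 2: x = 4
step 3: x = 9
step 4: x = 13
step 5: x = 31
step 6: x = 1
step 7: x = 14
step 8: x = 17
step 9: x = 12
step 10: x = 8
step 11: x = 27
step 12: x = 20
The first disagreement with the printout is at step 3, where the value should be x = 9.

step 3, x = 9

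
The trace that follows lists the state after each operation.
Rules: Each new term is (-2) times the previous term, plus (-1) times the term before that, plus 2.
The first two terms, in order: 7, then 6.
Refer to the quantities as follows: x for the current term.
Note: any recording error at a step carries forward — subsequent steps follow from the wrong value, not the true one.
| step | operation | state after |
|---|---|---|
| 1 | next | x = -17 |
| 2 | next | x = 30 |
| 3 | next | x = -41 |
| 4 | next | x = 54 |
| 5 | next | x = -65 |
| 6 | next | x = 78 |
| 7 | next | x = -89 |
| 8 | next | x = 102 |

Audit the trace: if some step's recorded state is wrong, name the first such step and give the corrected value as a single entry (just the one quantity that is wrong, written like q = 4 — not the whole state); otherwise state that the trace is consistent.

1. x = -2*(6) + (-1)*(7) + (2) = -17 (checks out)
2. x = -2*(-17) + (-1)*(6) + (2) = 30 (consistent with the trace)
3. x = -2*(30) + (-1)*(-17) + (2) = -41 (verified)
4. x = -2*(-41) + (-1)*(30) + (2) = 54 (matches)
5. x = -2*(54) + (-1)*(-41) + (2) = -65 (exactly as logged)
6. x = -2*(-65) + (-1)*(54) + (2) = 78 (in agreement)
7. x = -2*(78) + (-1)*(-65) + (2) = -89 (same as recorded)
8. x = -2*(-89) + (-1)*(78) + (2) = 102 (same as recorded)
No step deviates from the rules.

no error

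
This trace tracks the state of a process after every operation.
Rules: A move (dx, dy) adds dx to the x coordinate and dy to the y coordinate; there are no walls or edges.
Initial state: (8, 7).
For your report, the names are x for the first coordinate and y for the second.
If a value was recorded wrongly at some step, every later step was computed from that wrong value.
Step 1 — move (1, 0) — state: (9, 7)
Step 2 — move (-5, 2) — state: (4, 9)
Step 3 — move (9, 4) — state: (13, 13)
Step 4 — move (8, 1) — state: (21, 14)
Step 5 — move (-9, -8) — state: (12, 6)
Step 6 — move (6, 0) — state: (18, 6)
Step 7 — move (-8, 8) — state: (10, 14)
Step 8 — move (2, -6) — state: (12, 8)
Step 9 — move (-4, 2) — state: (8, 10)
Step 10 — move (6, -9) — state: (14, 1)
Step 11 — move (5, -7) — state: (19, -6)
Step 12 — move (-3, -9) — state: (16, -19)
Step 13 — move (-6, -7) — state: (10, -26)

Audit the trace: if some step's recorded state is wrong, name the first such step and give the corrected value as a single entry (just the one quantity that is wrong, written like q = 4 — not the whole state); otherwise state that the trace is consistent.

Recomputing the run from the initial state:
step 1: x = 9, y = 7
step 2: x = 4, y = 9
step 3: x = 13, y = 13
step 4: x = 21, y = 14
step 5: x = 12, y = 6
step 6: x = 18, y = 6
step 7: x = 10, y = 14
step 8: x = 12, y = 8
step 9: x = 8, y = 10
step 10: x = 14, y = 1
step 11: x = 19, y = -6
step 12: x = 16, y = -15
step 13: x = 10, y = -22
The first disagreement with the trace is at step 12, where the value should be y = -15.

step 12, y = -15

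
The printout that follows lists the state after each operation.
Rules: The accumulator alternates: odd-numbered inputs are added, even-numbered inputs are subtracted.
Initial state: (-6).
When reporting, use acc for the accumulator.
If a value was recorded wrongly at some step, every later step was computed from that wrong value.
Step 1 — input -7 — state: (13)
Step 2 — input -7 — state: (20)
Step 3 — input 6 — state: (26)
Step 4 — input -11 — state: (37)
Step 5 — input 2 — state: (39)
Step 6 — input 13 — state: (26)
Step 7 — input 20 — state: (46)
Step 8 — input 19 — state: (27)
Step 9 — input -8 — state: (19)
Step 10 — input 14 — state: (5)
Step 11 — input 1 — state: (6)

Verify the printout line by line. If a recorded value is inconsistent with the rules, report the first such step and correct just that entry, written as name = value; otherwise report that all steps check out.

step 1, acc = -13

Recomputing the run from the initial state:
step 1: acc = -13
step 2: acc = -6
step 3: acc = 0
step 4: acc = 11
step 5: acc = 13
step 6: acc = 0
step 7: acc = 20
step 8: acc = 1
step 9: acc = -7
step 10: acc = -21
step 11: acc = -20
The first disagreement with the printout is at step 1, where the value should be acc = -13.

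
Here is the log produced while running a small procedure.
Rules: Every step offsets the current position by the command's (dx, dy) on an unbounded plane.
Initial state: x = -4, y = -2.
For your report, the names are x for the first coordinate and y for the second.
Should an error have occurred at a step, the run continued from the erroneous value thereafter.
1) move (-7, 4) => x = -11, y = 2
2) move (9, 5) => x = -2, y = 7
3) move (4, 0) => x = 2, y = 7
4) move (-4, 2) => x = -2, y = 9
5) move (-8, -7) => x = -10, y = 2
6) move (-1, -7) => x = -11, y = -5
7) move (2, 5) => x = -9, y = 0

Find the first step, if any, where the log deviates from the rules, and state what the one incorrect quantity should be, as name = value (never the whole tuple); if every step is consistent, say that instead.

no error

Recomputing the run from the initial state:
step 1: x = -11, y = 2
step 2: x = -2, y = 7
step 3: x = 2, y = 7
step 4: x = -2, y = 9
step 5: x = -10, y = 2
step 6: x = -11, y = -5
step 7: x = -9, y = 0
This matches the log at every step.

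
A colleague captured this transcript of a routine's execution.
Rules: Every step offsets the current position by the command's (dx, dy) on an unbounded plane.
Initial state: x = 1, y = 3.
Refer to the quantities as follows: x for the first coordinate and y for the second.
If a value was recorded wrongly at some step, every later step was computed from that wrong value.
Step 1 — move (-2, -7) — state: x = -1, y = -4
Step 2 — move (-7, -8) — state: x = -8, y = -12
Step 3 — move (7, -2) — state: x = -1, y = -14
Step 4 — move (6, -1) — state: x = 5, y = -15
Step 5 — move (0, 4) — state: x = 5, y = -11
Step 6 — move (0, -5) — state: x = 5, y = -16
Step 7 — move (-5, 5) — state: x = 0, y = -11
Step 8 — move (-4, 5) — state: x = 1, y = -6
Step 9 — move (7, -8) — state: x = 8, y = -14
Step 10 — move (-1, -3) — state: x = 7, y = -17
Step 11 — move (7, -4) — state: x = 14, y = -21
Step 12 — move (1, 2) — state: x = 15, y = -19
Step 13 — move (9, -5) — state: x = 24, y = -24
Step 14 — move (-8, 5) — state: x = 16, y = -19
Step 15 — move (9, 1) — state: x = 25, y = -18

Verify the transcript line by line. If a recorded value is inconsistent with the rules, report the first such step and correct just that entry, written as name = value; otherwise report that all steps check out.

step 1: x = 1 + (-2) = -1, y = 3 + (-7) = -4 -> matches
step 2: x = -1 + (-7) = -8, y = -4 + (-8) = -12 -> matches
step 3: x = -8 + (7) = -1, y = -12 + (-2) = -14 -> checks out
step 4: x = -1 + (6) = 5, y = -14 + (-1) = -15 -> verified
step 5: x = 5 + (0) = 5, y = -15 + (4) = -11 -> matches
step 6: x = 5 + (0) = 5, y = -11 + (-5) = -16 -> checks out
step 7: x = 5 + (-5) = 0, y = -16 + (5) = -11 -> same as recorded
step 8: x = 0 + (-4) = -4, y = -11 + (5) = -6 -> a discrepancy with the transcript
The audit stops at step 8: the recorded entry is wrong and should be x = -4.

step 8, x = -4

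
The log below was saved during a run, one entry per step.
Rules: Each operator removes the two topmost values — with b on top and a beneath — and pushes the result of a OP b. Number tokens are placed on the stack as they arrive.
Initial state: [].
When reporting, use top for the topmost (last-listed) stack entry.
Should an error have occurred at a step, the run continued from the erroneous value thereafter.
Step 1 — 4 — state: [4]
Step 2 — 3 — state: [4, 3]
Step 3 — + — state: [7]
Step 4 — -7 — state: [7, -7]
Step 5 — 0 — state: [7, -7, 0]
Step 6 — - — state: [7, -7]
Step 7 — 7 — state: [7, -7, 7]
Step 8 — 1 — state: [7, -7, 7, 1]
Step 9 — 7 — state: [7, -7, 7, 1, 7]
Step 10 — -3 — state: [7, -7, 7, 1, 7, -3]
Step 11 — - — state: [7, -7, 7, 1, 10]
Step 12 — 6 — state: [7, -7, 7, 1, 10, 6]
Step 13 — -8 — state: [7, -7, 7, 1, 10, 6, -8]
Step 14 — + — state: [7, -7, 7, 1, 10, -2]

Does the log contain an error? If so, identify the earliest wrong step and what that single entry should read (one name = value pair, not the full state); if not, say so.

no error

Recomputing the run from the initial state:
step 1: [4]
step 2: [4, 3]
step 3: [7]
step 4: [7, -7]
step 5: [7, -7, 0]
step 6: [7, -7]
step 7: [7, -7, 7]
step 8: [7, -7, 7, 1]
step 9: [7, -7, 7, 1, 7]
step 10: [7, -7, 7, 1, 7, -3]
step 11: [7, -7, 7, 1, 10]
step 12: [7, -7, 7, 1, 10, 6]
step 13: [7, -7, 7, 1, 10, 6, -8]
step 14: [7, -7, 7, 1, 10, -2]
This matches the log at every step.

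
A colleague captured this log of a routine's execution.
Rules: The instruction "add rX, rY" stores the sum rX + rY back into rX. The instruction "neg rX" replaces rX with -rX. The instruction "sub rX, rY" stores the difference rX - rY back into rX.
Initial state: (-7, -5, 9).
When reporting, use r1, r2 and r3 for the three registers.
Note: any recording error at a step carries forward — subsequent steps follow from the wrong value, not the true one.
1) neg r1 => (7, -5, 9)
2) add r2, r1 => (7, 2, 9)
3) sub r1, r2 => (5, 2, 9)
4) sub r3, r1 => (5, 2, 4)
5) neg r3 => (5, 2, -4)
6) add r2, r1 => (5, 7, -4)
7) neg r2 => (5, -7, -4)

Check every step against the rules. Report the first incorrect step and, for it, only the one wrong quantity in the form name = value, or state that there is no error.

no error

Recomputing the run from the initial state:
step 1: r1 = 7, r2 = -5, r3 = 9
step 2: r1 = 7, r2 = 2, r3 = 9
step 3: r1 = 5, r2 = 2, r3 = 9
step 4: r1 = 5, r2 = 2, r3 = 4
step 5: r1 = 5, r2 = 2, r3 = -4
step 6: r1 = 5, r2 = 7, r3 = -4
step 7: r1 = 5, r2 = -7, r3 = -4
This matches the log at every step.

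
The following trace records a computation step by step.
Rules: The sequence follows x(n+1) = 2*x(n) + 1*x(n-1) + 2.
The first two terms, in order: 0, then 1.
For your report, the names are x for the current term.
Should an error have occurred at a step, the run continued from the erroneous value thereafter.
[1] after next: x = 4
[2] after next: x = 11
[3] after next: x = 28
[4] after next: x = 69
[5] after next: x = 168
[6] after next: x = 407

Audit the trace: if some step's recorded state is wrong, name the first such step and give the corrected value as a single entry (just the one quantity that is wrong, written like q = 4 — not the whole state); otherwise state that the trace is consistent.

no error

Step 1: x = 2*(1) + (1)*(0) + (2) = 4 — verified.
Step 2: x = 2*(4) + (1)*(1) + (2) = 11 — verified.
Step 3: x = 2*(11) + (1)*(4) + (2) = 28 — agrees with the trace.
Step 4: x = 2*(28) + (1)*(11) + (2) = 69 — agrees with the trace.
Step 5: x = 2*(69) + (1)*(28) + (2) = 168 — no discrepancy.
Step 6: x = 2*(168) + (1)*(69) + (2) = 407 — no discrepancy.
Each recorded entry agrees with the recomputation.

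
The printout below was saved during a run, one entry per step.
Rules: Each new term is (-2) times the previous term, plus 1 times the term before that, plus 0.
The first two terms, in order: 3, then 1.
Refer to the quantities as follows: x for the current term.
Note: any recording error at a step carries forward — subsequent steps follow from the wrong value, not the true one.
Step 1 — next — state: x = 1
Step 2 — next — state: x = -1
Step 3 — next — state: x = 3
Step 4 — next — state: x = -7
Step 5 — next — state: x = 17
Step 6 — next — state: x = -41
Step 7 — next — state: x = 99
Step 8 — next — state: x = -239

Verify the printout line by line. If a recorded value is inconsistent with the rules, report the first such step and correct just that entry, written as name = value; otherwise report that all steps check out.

no error

Recomputing the run from the initial state:
step 1: x = 1
step 2: x = -1
step 3: x = 3
step 4: x = -7
step 5: x = 17
step 6: x = -41
step 7: x = 99
step 8: x = -239
This matches the printout at every step.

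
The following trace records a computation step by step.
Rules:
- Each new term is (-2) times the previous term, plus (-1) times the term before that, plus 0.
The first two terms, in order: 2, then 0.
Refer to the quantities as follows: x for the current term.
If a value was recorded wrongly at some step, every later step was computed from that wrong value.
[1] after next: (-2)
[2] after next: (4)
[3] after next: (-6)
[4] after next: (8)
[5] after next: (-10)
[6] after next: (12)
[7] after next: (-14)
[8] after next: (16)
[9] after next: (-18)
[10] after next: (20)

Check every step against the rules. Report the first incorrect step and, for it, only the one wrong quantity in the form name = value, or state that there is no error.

no error

Recomputing the run from the initial state:
step 1: x = -2
step 2: x = 4
step 3: x = -6
step 4: x = 8
step 5: x = -10
step 6: x = 12
step 7: x = -14
step 8: x = 16
step 9: x = -18
step 10: x = 20
This matches the trace at every step.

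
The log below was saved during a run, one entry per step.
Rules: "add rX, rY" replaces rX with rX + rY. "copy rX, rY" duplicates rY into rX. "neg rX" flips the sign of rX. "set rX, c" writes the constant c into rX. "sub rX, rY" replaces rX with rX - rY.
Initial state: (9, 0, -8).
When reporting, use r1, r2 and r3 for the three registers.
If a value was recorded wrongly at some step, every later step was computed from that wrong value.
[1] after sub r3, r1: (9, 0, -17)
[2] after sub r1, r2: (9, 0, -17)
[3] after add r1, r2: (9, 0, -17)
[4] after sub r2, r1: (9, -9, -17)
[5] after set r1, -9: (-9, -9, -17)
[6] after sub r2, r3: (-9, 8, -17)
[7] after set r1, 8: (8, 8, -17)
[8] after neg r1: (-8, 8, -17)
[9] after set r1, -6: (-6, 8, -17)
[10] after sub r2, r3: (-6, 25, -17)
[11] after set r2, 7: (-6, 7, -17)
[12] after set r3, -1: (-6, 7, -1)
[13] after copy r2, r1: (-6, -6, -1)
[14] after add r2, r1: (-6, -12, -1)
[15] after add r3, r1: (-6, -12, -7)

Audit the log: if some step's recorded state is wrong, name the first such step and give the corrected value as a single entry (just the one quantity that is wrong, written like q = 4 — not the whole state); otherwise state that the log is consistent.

Recomputing the run from the initial state:
step 1: r1 = 9, r2 = 0, r3 = -17
step 2: r1 = 9, r2 = 0, r3 = -17
step 3: r1 = 9, r2 = 0, r3 = -17
step 4: r1 = 9, r2 = -9, r3 = -17
step 5: r1 = -9, r2 = -9, r3 = -17
step 6: r1 = -9, r2 = 8, r3 = -17
step 7: r1 = 8, r2 = 8, r3 = -17
step 8: r1 = -8, r2 = 8, r3 = -17
step 9: r1 = -6, r2 = 8, r3 = -17
step 10: r1 = -6, r2 = 25, r3 = -17
step 11: r1 = -6, r2 = 7, r3 = -17
step 12: r1 = -6, r2 = 7, r3 = -1
step 13: r1 = -6, r2 = -6, r3 = -1
step 14: r1 = -6, r2 = -12, r3 = -1
step 15: r1 = -6, r2 = -12, r3 = -7
This matches the log at every step.

no error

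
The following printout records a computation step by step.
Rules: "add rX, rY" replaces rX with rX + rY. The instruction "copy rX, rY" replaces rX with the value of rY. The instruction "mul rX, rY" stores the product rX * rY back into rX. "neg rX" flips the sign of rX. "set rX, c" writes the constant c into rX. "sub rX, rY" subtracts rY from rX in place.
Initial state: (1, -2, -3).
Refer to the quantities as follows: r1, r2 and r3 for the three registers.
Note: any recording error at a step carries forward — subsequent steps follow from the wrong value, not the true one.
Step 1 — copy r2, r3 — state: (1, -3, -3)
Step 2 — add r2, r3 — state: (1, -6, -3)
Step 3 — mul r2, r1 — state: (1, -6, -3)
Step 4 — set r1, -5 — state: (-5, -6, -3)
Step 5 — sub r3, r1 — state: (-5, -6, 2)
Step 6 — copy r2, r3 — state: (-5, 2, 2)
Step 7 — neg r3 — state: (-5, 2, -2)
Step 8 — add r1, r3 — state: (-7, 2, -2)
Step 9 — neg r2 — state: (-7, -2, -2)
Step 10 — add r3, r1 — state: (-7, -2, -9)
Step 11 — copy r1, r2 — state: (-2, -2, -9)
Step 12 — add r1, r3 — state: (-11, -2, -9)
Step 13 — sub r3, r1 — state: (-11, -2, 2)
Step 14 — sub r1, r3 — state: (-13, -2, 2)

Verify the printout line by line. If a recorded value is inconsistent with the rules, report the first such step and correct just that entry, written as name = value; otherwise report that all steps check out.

no error

1. r2 = -3 (checks out)
2. r2 = -3 + -3 = -6 (confirmed correct)
3. r2 = -6 * 1 = -6 (matches)
4. r1 = -5 (no discrepancy)
5. r3 = -3 - -5 = 2 (in agreement)
6. r2 = 2 (no discrepancy)
7. r3 = -(2) = -2 (agrees with the printout)
8. r1 = -5 + -2 = -7 (verified)
9. r2 = -(2) = -2 (exactly as logged)
10. r3 = -2 + -7 = -9 (checks out)
11. r1 = -2 (confirmed correct)
12. r1 = -2 + -9 = -11 (exactly as logged)
13. r3 = -9 - -11 = 2 (same as recorded)
14. r1 = -11 - 2 = -13 (checks out)
The recomputation confirms every line.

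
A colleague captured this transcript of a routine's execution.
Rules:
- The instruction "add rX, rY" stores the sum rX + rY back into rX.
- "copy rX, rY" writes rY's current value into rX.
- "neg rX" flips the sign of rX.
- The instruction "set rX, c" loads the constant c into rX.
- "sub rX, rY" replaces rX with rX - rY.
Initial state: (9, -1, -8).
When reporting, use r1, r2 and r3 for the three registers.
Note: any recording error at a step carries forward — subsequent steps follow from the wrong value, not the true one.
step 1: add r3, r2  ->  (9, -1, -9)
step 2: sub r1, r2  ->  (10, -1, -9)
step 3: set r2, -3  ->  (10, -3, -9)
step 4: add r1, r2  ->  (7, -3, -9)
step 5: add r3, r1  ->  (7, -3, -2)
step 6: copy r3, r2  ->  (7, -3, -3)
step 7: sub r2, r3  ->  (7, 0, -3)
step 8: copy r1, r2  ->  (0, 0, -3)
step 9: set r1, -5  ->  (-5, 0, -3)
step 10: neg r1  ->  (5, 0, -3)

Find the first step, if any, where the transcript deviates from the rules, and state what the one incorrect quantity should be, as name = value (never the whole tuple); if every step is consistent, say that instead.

no error

1. r3 = -8 + -1 = -9 (confirmed correct)
2. r1 = 9 - -1 = 10 (exactly as logged)
3. r2 = -3 (agrees with the transcript)
4. r1 = 10 + -3 = 7 (verified)
5. r3 = -9 + 7 = -2 (checks out)
6. r3 = -3 (agrees with the transcript)
7. r2 = -3 - -3 = 0 (consistent with the transcript)
8. r1 = 0 (no discrepancy)
9. r1 = -5 (confirmed correct)
10. r1 = -(-5) = 5 (verified)
No step deviates from the rules.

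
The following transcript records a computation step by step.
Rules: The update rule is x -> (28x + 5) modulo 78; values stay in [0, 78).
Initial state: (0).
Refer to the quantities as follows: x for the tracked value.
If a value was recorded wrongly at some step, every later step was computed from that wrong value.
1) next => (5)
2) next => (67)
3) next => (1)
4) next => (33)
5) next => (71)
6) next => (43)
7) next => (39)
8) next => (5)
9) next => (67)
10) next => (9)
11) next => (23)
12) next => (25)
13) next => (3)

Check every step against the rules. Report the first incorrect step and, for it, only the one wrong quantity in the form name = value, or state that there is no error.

Recomputing the run from the initial state:
step 1: x = 5
step 2: x = 67
step 3: x = 9
step 4: x = 23
step 5: x = 25
step 6: x = 3
step 7: x = 11
step 8: x = 1
step 9: x = 33
step 10: x = 71
step 11: x = 43
step 12: x = 39
step 13: x = 5
The first disagreement with the transcript is at step 3, where the value should be x = 9.

step 3, x = 9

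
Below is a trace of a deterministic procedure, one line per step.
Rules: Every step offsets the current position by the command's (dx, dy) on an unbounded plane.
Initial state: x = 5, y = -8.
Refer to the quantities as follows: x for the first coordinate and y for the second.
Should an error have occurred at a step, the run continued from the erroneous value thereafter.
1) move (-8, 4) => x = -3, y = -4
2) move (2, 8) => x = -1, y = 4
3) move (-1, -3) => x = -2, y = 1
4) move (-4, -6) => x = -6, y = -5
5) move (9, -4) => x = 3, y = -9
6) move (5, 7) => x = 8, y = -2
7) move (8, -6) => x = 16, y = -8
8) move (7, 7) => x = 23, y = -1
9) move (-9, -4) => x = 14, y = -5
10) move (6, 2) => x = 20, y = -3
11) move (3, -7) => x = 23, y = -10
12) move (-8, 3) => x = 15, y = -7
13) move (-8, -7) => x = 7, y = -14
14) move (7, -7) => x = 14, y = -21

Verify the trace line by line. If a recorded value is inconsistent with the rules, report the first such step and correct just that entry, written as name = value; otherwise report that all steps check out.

no error

Recomputing the run from the initial state:
step 1: x = -3, y = -4
step 2: x = -1, y = 4
step 3: x = -2, y = 1
step 4: x = -6, y = -5
step 5: x = 3, y = -9
step 6: x = 8, y = -2
step 7: x = 16, y = -8
step 8: x = 23, y = -1
step 9: x = 14, y = -5
step 10: x = 20, y = -3
step 11: x = 23, y = -10
step 12: x = 15, y = -7
step 13: x = 7, y = -14
step 14: x = 14, y = -21
This matches the trace at every step.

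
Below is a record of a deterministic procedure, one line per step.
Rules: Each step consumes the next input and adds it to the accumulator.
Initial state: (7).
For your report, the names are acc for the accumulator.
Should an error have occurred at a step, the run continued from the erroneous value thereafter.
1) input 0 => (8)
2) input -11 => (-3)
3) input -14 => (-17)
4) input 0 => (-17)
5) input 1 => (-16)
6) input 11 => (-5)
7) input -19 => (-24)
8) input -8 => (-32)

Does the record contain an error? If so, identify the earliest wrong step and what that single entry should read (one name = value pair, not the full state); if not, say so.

step 1, acc = 7

step 1: acc = 7 + 0 = 7 -> the record disagrees here
The earliest wrong entry is at step 1: it should read acc = 7.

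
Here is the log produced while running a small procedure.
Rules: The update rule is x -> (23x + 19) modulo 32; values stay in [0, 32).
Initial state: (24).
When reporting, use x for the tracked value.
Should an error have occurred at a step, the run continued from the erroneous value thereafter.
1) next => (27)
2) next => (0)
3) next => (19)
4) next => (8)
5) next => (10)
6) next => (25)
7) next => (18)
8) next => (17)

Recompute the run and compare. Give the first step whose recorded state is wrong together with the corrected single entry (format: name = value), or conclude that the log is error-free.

step 1: x = (23*24 + 19) mod 32 = 27 -> consistent with the log
step 2: x = (23*27 + 19) mod 32 = 0 -> matches
step 3: x = (23*0 + 19) mod 32 = 19 -> verified
step 4: x = (23*19 + 19) mod 32 = 8 -> consistent with the log
step 5: x = (23*8 + 19) mod 32 = 11 -> this is not what the log shows
That makes step 5 the first incorrect line — x = 11 is what it should show.

step 5, x = 11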